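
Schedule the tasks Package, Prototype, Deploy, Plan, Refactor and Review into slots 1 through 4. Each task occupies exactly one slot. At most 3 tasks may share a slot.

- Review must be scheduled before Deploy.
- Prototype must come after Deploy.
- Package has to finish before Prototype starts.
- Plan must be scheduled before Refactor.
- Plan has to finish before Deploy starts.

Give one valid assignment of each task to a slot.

Review in 1, Package in 1, Deploy in 2, Plan in 1, Refactor in 2, Prototype in 3

Checking: Deploy(2) before Prototype(3); Package(1) before Prototype(3); Plan(1) before Refactor(2); Plan(1) before Deploy(2); Review(1) before Deploy(2); max 3 per slot (cap 3).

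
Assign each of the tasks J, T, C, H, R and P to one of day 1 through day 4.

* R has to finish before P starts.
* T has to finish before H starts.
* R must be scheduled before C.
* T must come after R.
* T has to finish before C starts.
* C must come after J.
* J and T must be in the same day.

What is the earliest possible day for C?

day 3

Precedence pushes C to at least day 3.
C at day 3 is achievable: H in day 3, P in day 2, T in day 2, C in day 3, J in day 2, R in day 1.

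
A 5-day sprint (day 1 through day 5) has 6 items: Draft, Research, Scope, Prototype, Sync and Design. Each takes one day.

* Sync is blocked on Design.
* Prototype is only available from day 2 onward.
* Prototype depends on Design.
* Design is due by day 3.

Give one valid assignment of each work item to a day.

Draft=day 1; Sync=day 2; Prototype=day 2; Design=day 1; Research=day 1; Scope=day 1

Checking: Design(day 1) before Sync(day 2); Design(day 1) before Prototype(day 2); Prototype=day 2 in [day 2,day 5]; Design=day 1 in [day 1,day 3].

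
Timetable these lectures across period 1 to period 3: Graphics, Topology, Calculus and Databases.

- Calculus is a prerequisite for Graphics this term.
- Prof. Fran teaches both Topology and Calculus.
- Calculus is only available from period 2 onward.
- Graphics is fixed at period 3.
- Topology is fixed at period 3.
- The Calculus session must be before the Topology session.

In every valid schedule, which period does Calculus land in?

period 2

Calculus's window is period 2–period 3.
Topology is fixed at period 3, and Calculus can't share a period with Topology.
So Calculus must be period 2.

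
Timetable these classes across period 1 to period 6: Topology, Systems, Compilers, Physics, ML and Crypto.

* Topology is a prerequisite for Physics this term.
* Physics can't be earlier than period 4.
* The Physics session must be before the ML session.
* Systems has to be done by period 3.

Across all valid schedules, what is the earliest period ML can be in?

period 5

Precedence pushes ML to at least period 5.
ML at period 5 is achievable: Systems=period 1, Physics=period 4, Topology=period 1, Compilers=period 1, ML=period 5, Crypto=period 1.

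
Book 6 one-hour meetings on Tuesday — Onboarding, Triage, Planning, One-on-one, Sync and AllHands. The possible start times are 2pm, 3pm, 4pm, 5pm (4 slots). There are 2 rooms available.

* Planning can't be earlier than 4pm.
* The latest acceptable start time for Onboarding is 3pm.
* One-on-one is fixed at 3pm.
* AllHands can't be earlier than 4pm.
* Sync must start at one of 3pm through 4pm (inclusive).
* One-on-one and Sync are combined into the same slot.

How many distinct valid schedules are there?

Splitting on Triage: it can be 2pm (4), 4pm (3), 5pm (3). Listing each branch's schedules as (Onboarding, Planning, One-on-one, Sync, AllHands):
Triage=2pm: (2pm,4pm,3pm,3pm,4pm) (2pm,4pm,3pm,3pm,5pm) (2pm,5pm,3pm,3pm,4pm) (2pm,5pm,3pm,3pm,5pm) — 4.
Triage=4pm: (2pm,4pm,3pm,3pm,5pm) (2pm,5pm,3pm,3pm,4pm) (2pm,5pm,3pm,3pm,5pm) — 3.
Triage=5pm: (2pm,4pm,3pm,3pm,4pm) (2pm,4pm,3pm,3pm,5pm) (2pm,5pm,3pm,3pm,4pm) — 3.
Summing: 4 + 3 + 3 = 10.

10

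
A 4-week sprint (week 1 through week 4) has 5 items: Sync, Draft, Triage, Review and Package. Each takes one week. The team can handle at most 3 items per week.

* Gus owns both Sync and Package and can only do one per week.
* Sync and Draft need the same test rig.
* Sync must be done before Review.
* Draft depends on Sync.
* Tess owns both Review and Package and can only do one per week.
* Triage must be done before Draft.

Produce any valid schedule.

Package=week 3; Review=week 2; Sync=week 1; Triage=week 1; Draft=week 2

Checking: Sync(week 1) before Review(week 2); Triage(week 1) before Draft(week 2); Sync(week 1) before Draft(week 2); Sync(week 1) != Draft(week 2); Review(week 2) != Package(week 3); Sync(week 1) != Package(week 3); max 2 per week (cap 3).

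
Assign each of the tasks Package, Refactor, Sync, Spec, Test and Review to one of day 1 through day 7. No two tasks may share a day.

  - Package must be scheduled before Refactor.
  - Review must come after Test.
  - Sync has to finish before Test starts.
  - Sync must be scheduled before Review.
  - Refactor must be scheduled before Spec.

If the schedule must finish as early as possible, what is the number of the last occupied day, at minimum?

The precedence chain requires at least 3 distinct days.
With at most 1 per day and 6 tasks, at least 6 days are needed.
6 works (last occupied day: day 6): for example Package=day 1, Test=day 4, Review=day 5, Sync=day 3, Spec=day 6, Refactor=day 2.

6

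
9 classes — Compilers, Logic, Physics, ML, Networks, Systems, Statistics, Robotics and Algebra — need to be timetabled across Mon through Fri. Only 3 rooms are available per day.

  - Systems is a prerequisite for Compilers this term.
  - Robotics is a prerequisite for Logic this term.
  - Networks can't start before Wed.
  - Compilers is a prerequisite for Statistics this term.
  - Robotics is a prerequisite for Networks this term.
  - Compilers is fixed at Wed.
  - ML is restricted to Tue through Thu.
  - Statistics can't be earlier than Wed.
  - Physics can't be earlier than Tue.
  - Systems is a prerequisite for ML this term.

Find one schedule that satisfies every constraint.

ML=Tue, Systems=Mon, Algebra=Mon, Networks=Wed, Logic=Tue, Physics=Tue, Compilers=Wed, Robotics=Mon, Statistics=Thu

Checking: Systems(Mon) before ML(Tue); Robotics(Mon) before Logic(Tue); Robotics(Mon) before Networks(Wed); Systems(Mon) before Compilers(Wed); Compilers(Wed) before Statistics(Thu); Physics=Tue in [Tue,Fri]; Compilers=Wed in [Wed,Wed]; Statistics=Thu in [Wed,Fri]; ML=Tue in [Tue,Thu]; Networks=Wed in [Wed,Fri]; max 3 per day (cap 3).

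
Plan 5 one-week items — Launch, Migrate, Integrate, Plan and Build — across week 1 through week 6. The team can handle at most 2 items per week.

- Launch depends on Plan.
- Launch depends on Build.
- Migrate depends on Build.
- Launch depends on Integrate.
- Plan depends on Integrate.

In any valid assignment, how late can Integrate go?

week 4

Downstream work caps Integrate at week 4.
Integrate at week 4 is achievable: Integrate in week 4, Migrate in week 2, Launch in week 6, Build in week 1, Plan in week 5.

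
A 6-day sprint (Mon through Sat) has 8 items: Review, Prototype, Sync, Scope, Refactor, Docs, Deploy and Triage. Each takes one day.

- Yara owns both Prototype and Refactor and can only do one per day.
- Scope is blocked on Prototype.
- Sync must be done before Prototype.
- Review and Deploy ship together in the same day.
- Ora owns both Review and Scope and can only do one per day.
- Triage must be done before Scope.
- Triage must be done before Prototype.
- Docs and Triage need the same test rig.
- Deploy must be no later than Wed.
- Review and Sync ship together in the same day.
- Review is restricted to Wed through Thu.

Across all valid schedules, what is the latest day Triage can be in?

Thu

Downstream work caps Triage at Thu.
Triage at Thu is achievable: Refactor in Mon, Triage in Thu, Docs in Mon, Prototype in Fri, Scope in Sat, Review in Wed, Sync in Wed, Deploy in Wed.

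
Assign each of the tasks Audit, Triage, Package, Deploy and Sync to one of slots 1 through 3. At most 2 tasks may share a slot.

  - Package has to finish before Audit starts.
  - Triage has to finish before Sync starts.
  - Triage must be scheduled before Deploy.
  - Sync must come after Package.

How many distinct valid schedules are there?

Splitting on Audit: it can be 2 (4), 3 (4). Listing each branch's schedules as (Triage, Package, Deploy, Sync):
Audit=2: (1,1,2,3) (1,1,3,2) (1,1,3,3) (2,1,3,3) — 4.
Audit=3: (1,1,2,2) (1,1,2,3) (1,1,3,2) (1,2,2,3) — 4.
Summing: 4 + 4 = 8.

8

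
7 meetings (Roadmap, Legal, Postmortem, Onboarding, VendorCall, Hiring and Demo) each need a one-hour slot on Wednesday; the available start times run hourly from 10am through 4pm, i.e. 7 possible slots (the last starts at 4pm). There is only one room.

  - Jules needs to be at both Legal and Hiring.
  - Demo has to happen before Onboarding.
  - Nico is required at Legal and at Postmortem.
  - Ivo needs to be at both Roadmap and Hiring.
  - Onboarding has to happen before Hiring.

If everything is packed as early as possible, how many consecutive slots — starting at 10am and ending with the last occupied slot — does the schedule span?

The precedence chain requires at least 3 distinct slots.
With at most 1 per slot and 7 meetings, at least 7 slots are needed.
7 works (last occupied slot: 4pm): for example Legal in 2pm, Onboarding in 11am, Postmortem in 3pm, Demo in 10am, Hiring in 12pm, Roadmap in 1pm, VendorCall in 4pm.

7 slots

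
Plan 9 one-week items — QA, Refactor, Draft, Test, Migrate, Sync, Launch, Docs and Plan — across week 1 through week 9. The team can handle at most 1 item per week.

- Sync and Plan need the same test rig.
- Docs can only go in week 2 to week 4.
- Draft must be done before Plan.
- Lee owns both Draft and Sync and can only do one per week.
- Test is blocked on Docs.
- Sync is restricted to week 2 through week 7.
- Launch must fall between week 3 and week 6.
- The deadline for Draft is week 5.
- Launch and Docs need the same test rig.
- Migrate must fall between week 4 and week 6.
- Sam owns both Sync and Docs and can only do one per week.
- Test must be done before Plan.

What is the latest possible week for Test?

week 8

Precedence pushes Test to at least week 3; downstream work caps Test at week 8.
Test at week 8 is achievable: Migrate -> week 4; Draft -> week 1; Refactor -> week 7; Test -> week 8; Launch -> week 3; Plan -> week 9; Sync -> week 5; QA -> week 6; Docs -> week 2.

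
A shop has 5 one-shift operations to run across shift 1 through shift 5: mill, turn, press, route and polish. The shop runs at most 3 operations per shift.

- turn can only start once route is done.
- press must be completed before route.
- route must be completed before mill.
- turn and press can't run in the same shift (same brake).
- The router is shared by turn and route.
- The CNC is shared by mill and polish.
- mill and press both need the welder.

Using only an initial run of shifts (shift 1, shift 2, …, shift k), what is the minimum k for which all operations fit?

The precedence chain requires at least 3 distinct shifts.
With at most 3 per shift and 5 operations, at least 2 shifts are needed.
3 works (last occupied shift: shift 3): for example mill=shift 3, turn=shift 3, polish=shift 1, press=shift 1, route=shift 2.

3 shifts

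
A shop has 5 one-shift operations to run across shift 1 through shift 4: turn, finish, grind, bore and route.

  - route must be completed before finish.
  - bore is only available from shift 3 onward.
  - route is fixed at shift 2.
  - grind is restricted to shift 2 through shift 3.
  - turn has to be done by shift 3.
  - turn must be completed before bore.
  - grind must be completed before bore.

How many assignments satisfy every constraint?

Splitting on turn: it can be shift 1 (6), shift 2 (6), shift 3 (4). Listing each branch's schedules as (finish, grind, bore, route) by shift number:
turn=shift 1: (3,2,3,2) (3,2,4,2) (3,3,4,2) (4,2,3,2) (4,2,4,2) (4,3,4,2) — 6.
turn=shift 2: (3,2,3,2) (3,2,4,2) (3,3,4,2) (4,2,3,2) (4,2,4,2) (4,3,4,2) — 6.
turn=shift 3: (3,2,4,2) (3,3,4,2) (4,2,4,2) (4,3,4,2) — 4.
Summing: 6 + 6 + 4 = 16.

16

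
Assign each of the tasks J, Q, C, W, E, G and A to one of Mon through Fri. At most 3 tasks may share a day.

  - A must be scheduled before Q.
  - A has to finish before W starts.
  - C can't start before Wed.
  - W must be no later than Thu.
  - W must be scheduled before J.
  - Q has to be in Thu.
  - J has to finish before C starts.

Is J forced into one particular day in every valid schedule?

No

J can be Wed (e.g. G=Mon; J=Wed; A=Mon; C=Thu; Q=Thu; E=Mon; W=Tue) or Thu (e.g. Q=Thu, C=Fri, G=Mon, J=Thu, W=Tue, E=Mon, A=Mon).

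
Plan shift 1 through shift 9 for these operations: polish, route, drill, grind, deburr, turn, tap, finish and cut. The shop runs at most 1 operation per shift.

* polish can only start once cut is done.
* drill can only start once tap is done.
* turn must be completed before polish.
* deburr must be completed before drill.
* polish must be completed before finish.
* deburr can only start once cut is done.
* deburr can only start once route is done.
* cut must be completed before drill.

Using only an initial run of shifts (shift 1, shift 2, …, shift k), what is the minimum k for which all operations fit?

9 shifts

The precedence chain requires at least 3 distinct shifts.
With at most 1 per shift and 9 operations, at least 9 shifts are needed.
9 works (last occupied shift: shift 9): for example tap=shift 6, route=shift 4, polish=shift 3, cut=shift 1, turn=shift 2, grind=shift 9, drill=shift 7, finish=shift 8, deburr=shift 5.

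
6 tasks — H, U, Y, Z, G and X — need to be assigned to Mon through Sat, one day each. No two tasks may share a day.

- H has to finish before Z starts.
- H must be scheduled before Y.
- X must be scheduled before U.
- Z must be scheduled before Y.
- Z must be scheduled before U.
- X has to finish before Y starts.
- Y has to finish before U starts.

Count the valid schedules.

18

Splitting on H: it can be Mon (10), Tue (6), Wed (2). Listing each branch's schedules as (U, Y, Z, G, X):
H=Mon: (Fri,Thu,Tue,Sat,Wed) (Fri,Thu,Wed,Sat,Tue) (Sat,Thu,Tue,Fri,Wed) (Sat,Thu,Wed,Fri,Tue) (Sat,Fri,Tue,Wed,Thu) (Sat,Fri,Tue,Thu,Wed) (Sat,Fri,Wed,Tue,Thu) (Sat,Fri,Wed,Thu,Tue) (Sat,Fri,Thu,Tue,Wed) (Sat,Fri,Thu,Wed,Tue) — 10.
H=Tue: (Fri,Thu,Wed,Sat,Mon) (Sat,Thu,Wed,Fri,Mon) (Sat,Fri,Wed,Mon,Thu) (Sat,Fri,Wed,Thu,Mon) (Sat,Fri,Thu,Mon,Wed) (Sat,Fri,Thu,Wed,Mon) — 6.
H=Wed: (Sat,Fri,Thu,Mon,Tue) (Sat,Fri,Thu,Tue,Mon) — 2.
Summing: 10 + 6 + 2 = 18.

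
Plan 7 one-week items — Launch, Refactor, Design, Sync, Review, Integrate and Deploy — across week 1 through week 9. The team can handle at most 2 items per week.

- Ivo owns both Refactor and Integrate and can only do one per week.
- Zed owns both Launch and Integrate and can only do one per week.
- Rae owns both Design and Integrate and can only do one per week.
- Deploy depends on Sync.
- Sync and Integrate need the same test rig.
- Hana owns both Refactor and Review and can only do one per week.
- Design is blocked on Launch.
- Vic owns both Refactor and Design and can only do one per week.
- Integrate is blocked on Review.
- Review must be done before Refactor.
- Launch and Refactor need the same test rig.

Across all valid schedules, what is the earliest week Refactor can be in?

week 2

Precedence pushes Refactor to at least week 2.
Refactor at week 2 is achievable: Deploy=week 3, Sync=week 2, Review=week 1, Refactor=week 2, Design=week 3, Integrate=week 4, Launch=week 1.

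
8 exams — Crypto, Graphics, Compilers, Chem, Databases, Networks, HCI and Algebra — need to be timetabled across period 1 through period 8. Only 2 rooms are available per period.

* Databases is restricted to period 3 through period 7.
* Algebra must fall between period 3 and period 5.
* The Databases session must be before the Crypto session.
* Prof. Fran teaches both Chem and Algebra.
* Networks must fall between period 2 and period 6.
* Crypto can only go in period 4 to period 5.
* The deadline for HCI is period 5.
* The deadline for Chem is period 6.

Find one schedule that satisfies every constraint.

HCI -> period 1; Graphics -> period 2; Algebra -> period 3; Crypto -> period 4; Databases -> period 3; Chem -> period 1; Compilers -> period 4; Networks -> period 2

Checking: Databases(period 3) before Crypto(period 4); Chem(period 1) != Algebra(period 3); Chem=period 1 in [period 1,period 6]; Databases=period 3 in [period 3,period 7]; HCI=period 1 in [period 1,period 5]; Crypto=period 4 in [period 4,period 5]; Algebra=period 3 in [period 3,period 5]; Networks=period 2 in [period 2,period 6]; max 2 per period (cap 2).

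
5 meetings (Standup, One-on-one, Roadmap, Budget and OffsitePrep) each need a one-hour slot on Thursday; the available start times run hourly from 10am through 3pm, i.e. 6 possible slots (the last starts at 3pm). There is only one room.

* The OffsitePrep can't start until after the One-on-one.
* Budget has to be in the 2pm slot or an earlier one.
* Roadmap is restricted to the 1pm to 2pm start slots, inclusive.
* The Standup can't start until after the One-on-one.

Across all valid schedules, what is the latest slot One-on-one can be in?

Downstream work caps One-on-one at 2pm.
One-on-one at 12pm is achievable: Roadmap=1pm, Standup=2pm, One-on-one=12pm, OffsitePrep=3pm, Budget=10am.
Nothing later works — the capacity limit rule out every slot after 12pm.

12pm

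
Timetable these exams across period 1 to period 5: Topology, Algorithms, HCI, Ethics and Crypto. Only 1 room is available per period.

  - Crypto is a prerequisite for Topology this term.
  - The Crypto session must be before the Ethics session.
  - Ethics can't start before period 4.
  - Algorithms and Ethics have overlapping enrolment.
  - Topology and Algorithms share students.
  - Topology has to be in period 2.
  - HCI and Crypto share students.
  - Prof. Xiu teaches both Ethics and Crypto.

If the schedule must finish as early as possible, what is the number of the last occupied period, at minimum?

5

The precedence chain requires at least 2 distinct periods.
With at most 1 per period and 5 exams, at least 5 periods are needed.
Ethics can't be placed before period 4, so the schedule must run through at least period 4.
5 works (last occupied period: period 5): for example Ethics in period 4; Crypto in period 1; Topology in period 2; HCI in period 5; Algorithms in period 3.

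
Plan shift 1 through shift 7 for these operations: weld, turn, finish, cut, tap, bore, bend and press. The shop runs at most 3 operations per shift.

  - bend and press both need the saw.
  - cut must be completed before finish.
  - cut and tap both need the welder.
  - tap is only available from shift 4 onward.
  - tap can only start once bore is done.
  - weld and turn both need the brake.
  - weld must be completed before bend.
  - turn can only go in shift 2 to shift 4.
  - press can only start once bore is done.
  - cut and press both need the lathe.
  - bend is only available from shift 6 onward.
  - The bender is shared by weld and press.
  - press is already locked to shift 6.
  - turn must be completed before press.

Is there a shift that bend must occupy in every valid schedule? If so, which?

bend's window is shift 6–shift 7.
press is fixed at shift 6, and bend can't share a shift with press.
So bend must be shift 7.

shift 7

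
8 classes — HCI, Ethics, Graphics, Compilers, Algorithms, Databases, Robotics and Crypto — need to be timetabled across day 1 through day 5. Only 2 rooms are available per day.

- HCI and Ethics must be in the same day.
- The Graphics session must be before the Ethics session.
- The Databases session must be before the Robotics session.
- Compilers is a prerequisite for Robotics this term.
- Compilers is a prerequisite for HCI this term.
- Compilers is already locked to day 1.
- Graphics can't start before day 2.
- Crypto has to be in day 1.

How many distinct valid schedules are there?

42

Splitting on HCI: it can be day 3 (7), day 4 (14), day 5 (21). Listing each branch's schedules as (Ethics, Graphics, Compilers, Algorithms, Databases, Robotics, Crypto) by day number:
HCI=day 3: (3,2,1,2,4,5,1) (3,2,1,4,2,4,1) (3,2,1,4,2,5,1) (3,2,1,4,4,5,1) (3,2,1,5,2,4,1) (3,2,1,5,2,5,1) (3,2,1,5,4,5,1) — 7.
HCI=day 4: (4,2,1,2,3,5,1) (4,2,1,3,2,3,1) (4,2,1,3,2,5,1) (4,2,1,3,3,5,1) (4,2,1,5,2,3,1) (4,2,1,5,2,5,1) (4,2,1,5,3,5,1) (4,3,1,2,2,3,1) (4,3,1,2,2,5,1) (4,3,1,2,3,5,1) (4,3,1,3,2,5,1) (4,3,1,5,2,3,1) (4,3,1,5,2,5,1) (4,3,1,5,3,5,1) — 14.
HCI=day 5: (5,2,1,2,3,4,1) (5,2,1,3,2,3,1) (5,2,1,3,2,4,1) (5,2,1,3,3,4,1) (5,2,1,4,2,3,1) (5,2,1,4,2,4,1) (5,2,1,4,3,4,1) (5,3,1,2,2,3,1) (5,3,1,2,2,4,1) (5,3,1,2,3,4,1) (5,3,1,3,2,4,1) (5,3,1,4,2,3,1) (5,3,1,4,2,4,1) (5,3,1,4,3,4,1) (5,4,1,2,2,3,1) (5,4,1,2,2,4,1) (5,4,1,2,3,4,1) (5,4,1,3,2,3,1) (5,4,1,3,2,4,1) (5,4,1,3,3,4,1) (5,4,1,4,2,3,1) — 21.
Summing: 7 + 14 + 21 = 42.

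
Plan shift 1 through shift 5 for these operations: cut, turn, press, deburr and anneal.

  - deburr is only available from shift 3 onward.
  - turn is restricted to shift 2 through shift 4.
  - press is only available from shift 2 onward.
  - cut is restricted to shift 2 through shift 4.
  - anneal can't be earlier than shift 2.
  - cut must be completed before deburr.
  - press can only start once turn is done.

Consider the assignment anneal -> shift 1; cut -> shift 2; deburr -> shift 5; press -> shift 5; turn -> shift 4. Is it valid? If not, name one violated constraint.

press is only available from shift 2 onward — holds.
turn is restricted to shift 2 through shift 4 — holds.
cut must be completed before deburr — holds.
cut is restricted to shift 2 through shift 4 — holds.
deburr is only available from shift 3 onward — holds.
press can only start once turn is done — holds.
anneal can't be earlier than shift 2 — violated.

No. anneal can't be earlier than shift 2 is not satisfied.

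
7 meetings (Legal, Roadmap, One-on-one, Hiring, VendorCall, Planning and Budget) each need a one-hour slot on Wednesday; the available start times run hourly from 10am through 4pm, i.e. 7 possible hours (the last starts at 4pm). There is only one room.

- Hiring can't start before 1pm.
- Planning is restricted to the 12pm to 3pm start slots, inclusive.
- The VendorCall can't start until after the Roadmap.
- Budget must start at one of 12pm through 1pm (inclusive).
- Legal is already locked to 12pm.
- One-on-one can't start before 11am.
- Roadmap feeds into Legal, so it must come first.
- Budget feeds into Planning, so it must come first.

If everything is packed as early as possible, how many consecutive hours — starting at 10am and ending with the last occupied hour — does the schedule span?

7 hours

The precedence chain requires at least 2 distinct hours.
With at most 1 per hour and 7 meetings, at least 7 hours are needed.
Hiring can't be placed before 1pm — that is hour 4 counting from 10am — so the schedule must run through at least 4 hours.
7 works (last occupied hour: 4pm): for example Planning=2pm; VendorCall=4pm; Roadmap=10am; Legal=12pm; Hiring=3pm; Budget=1pm; One-on-one=11am.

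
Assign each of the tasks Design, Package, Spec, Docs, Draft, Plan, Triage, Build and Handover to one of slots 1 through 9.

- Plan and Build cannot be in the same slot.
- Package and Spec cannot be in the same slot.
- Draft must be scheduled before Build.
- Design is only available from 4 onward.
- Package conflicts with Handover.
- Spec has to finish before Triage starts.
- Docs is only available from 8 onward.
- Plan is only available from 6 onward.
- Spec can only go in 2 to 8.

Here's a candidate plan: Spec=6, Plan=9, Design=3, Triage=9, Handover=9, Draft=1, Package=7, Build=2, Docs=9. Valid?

No — it violates: Design is only available from 4 onward

Plan is only available from 6 onward — holds.
Package conflicts with Handover — holds.
Docs is only available from 8 onward — holds.
Spec has to finish before Triage starts — holds.
Spec can only go in 2 to 8 — holds.
Plan and Build cannot be in the same slot — holds.
Package and Spec cannot be in the same slot — holds.
Draft must be scheduled before Build — holds.
Design is only available from 4 onward — violated.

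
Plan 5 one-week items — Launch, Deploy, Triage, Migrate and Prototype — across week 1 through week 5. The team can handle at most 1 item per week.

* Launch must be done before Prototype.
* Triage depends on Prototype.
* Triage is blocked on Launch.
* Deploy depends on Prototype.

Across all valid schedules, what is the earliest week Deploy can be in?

Precedence pushes Deploy to at least week 3.
Deploy at week 3 is achievable: Launch in week 1, Prototype in week 2, Triage in week 4, Migrate in week 5, Deploy in week 3.

week 3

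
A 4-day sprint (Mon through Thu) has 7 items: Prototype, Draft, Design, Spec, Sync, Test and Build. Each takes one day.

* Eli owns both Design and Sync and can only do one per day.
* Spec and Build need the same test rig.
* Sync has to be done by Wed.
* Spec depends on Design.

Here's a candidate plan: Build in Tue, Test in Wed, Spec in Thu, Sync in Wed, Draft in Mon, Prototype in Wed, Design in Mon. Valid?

Yes

Sync has to be done by Wed — holds.
Eli owns both Design and Sync and can only do one per day — holds.
Spec depends on Design — holds.
Spec and Build need the same test rig — holds.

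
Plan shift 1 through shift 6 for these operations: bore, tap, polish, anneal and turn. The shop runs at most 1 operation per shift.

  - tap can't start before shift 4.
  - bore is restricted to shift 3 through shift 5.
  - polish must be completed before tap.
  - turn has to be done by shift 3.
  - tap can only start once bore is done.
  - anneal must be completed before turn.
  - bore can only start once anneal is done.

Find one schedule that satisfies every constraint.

polish in shift 4; anneal in shift 1; bore in shift 3; tap in shift 5; turn in shift 2

Checking: polish(shift 4) before tap(shift 5); bore(shift 3) before tap(shift 5); anneal(shift 1) before bore(shift 3); anneal(shift 1) before turn(shift 2); bore=shift 3 in [shift 3,shift 5]; turn=shift 2 in [shift 1,shift 3]; tap=shift 5 in [shift 4,shift 6]; max 1 per shift (cap 1).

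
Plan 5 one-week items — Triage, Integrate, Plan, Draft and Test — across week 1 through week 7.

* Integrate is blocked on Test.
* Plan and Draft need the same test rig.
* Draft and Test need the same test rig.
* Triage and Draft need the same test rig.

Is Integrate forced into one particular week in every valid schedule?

No

Integrate can be week 2 (e.g. Triage in week 1; Integrate in week 2; Test in week 1; Plan in week 1; Draft in week 2) or week 3 (e.g. Triage in week 1; Integrate in week 3; Plan in week 1; Test in week 1; Draft in week 2).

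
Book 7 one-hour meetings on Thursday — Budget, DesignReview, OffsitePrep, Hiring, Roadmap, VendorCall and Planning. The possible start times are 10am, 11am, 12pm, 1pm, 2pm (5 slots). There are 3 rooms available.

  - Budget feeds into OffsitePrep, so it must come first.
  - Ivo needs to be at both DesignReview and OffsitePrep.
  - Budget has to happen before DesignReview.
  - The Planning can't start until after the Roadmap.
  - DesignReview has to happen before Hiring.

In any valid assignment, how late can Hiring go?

2pm

Precedence pushes Hiring to at least 12pm.
Hiring at 2pm is achievable: VendorCall in 10am; Roadmap in 10am; Budget in 10am; Planning in 11am; DesignReview in 11am; Hiring in 2pm; OffsitePrep in 12pm.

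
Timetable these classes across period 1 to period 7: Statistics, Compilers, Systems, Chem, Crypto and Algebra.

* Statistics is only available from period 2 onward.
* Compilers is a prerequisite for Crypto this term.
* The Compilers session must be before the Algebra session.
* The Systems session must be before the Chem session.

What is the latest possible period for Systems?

Downstream work caps Systems at period 6.
Systems at period 6 is achievable: Statistics in period 2, Systems in period 6, Crypto in period 2, Chem in period 7, Algebra in period 2, Compilers in period 1.

period 6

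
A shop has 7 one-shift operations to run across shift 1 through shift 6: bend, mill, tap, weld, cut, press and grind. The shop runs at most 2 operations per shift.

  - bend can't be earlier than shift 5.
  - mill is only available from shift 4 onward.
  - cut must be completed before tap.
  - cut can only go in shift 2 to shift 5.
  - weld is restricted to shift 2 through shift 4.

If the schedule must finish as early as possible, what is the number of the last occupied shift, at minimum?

The precedence chain requires at least 2 distinct shifts.
With at most 2 per shift and 7 operations, at least 4 shifts are needed.
bend can't be placed before shift 5, so the schedule must run through at least shift 5.
5 works (last occupied shift: shift 5): for example bend in shift 5; cut in shift 2; tap in shift 3; weld in shift 2; grind in shift 1; press in shift 1; mill in shift 4.

5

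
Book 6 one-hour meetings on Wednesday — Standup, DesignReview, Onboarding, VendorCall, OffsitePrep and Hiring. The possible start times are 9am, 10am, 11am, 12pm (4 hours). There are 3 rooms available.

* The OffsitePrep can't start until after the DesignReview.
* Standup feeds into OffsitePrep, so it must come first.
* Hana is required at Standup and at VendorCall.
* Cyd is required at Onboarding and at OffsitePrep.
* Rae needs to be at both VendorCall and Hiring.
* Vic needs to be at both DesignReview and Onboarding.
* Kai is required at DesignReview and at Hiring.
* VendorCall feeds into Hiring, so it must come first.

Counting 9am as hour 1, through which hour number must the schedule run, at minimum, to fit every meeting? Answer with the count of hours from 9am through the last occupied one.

The precedence chain requires at least 2 distinct hours.
With at most 3 per hour and 6 meetings, at least 2 hours are needed.
Could 2 hours be enough, i.e. nothing placed later than 10am? No: OffsitePrep must come after DesignReview (at 9am or later) → {10am}; Hiring must come after VendorCall (at 9am or later) → {10am}; VendorCall must come before Hiring (at 10am or earlier) → {9am}; Standup must come before OffsitePrep (at 10am or earlier) → {9am}; VendorCall can't share with Standup (9am) → nothing is left.
So 2 hours is not enough.
3 works (last occupied hour: 11am): for example VendorCall in 10am; Standup in 9am; DesignReview in 9am; Hiring in 11am; OffsitePrep in 10am; Onboarding in 11am.

3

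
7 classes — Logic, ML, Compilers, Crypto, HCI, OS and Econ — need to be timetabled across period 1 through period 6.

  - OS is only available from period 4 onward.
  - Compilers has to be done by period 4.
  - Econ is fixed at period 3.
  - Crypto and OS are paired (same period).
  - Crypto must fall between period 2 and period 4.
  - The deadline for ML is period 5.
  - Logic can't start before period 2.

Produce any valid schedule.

HCI=period 1, Logic=period 2, Crypto=period 4, Compilers=period 1, Econ=period 3, ML=period 1, OS=period 4

Checking: Crypto = OS = period 4; Compilers=period 1 in [period 1,period 4]; Crypto=period 4 in [period 2,period 4]; ML=period 1 in [period 1,period 5]; OS=period 4 in [period 4,period 6]; Logic=period 2 in [period 2,period 6]; Econ=period 3 in [period 3,period 3].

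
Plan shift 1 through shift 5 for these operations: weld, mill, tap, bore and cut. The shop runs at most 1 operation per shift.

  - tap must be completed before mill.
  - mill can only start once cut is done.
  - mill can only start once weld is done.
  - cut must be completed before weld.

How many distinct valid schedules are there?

15

Splitting on weld: it can be shift 2 (3), shift 3 (6), shift 4 (6). Listing each branch's schedules as (mill, tap, bore, cut) by shift number:
weld=shift 2: (4,3,5,1) (5,3,4,1) (5,4,3,1) — 3.
weld=shift 3: (4,1,5,2) (4,2,5,1) (5,1,4,2) (5,2,4,1) (5,4,1,2) (5,4,2,1) — 6.
weld=shift 4: (5,1,2,3) (5,1,3,2) (5,2,1,3) (5,2,3,1) (5,3,1,2) (5,3,2,1) — 6.
Summing: 3 + 6 + 6 = 15.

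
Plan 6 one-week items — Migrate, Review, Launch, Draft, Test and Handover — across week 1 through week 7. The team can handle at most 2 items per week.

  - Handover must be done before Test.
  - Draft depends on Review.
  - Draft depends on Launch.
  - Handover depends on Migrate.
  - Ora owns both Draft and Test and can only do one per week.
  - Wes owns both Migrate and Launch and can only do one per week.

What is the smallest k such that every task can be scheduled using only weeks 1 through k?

4

The precedence chain requires at least 3 distinct weeks.
With at most 2 per week and 6 tasks, at least 3 weeks are needed.
Could 3 weeks be enough, i.e. nothing placed later than week 3? No: Draft must come after Review (at week 1 or later) → {week 2, week 3}; Launch must come before Draft (at week 3 or earlier) → {week 1, week 2}; Test must come after Handover (at week 1 or later) → {week 2, week 3}; Handover must come before Test (at week 3 or earlier) → {week 1, week 2}; Handover must come after Migrate (at week 1 or later) → {week 2}; Migrate must come before Handover (at week 2 or earlier) → {week 1}; Launch can't share with Migrate (week 1) → {week 2}; Draft can't use week 2, already full with Launch and Handover (limit 2) → {week 3}; Test can't use week 2, already full with Launch and Handover (limit 2) → {week 3}; Test can't share with Draft (week 3) → nothing is left.
So 3 weeks is not enough.
4 works (last occupied week: week 4): for example Handover -> week 3; Test -> week 4; Migrate -> week 2; Launch -> week 1; Draft -> week 2; Review -> week 1.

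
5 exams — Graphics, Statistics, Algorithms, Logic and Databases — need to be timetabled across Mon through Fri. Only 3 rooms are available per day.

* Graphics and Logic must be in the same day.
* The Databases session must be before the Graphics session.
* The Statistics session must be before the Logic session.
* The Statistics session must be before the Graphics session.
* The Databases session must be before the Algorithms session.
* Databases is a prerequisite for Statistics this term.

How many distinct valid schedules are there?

35

Splitting on Graphics: it can be Wed (4), Thu (11), Fri (20). Listing each branch's schedules as (Statistics, Algorithms, Logic, Databases):
Graphics=Wed: (Tue,Tue,Wed,Mon) (Tue,Wed,Wed,Mon) (Tue,Thu,Wed,Mon) (Tue,Fri,Wed,Mon) — 4.
Graphics=Thu: (Tue,Tue,Thu,Mon) (Tue,Wed,Thu,Mon) (Tue,Thu,Thu,Mon) (Tue,Fri,Thu,Mon) (Wed,Tue,Thu,Mon) (Wed,Wed,Thu,Mon) (Wed,Wed,Thu,Tue) (Wed,Thu,Thu,Mon) (Wed,Thu,Thu,Tue) (Wed,Fri,Thu,Mon) (Wed,Fri,Thu,Tue) — 11.
Graphics=Fri: (Tue,Tue,Fri,Mon) (Tue,Wed,Fri,Mon) (Tue,Thu,Fri,Mon) (Tue,Fri,Fri,Mon) (Wed,Tue,Fri,Mon) (Wed,Wed,Fri,Mon) (Wed,Wed,Fri,Tue) (Wed,Thu,Fri,Mon) (Wed,Thu,Fri,Tue) (Wed,Fri,Fri,Mon) (Wed,Fri,Fri,Tue) (Thu,Tue,Fri,Mon) (Thu,Wed,Fri,Mon) (Thu,Wed,Fri,Tue) (Thu,Thu,Fri,Mon) (Thu,Thu,Fri,Tue) (Thu,Thu,Fri,Wed) (Thu,Fri,Fri,Mon) (Thu,Fri,Fri,Tue) (Thu,Fri,Fri,Wed) — 20.
Summing: 4 + 11 + 20 = 35.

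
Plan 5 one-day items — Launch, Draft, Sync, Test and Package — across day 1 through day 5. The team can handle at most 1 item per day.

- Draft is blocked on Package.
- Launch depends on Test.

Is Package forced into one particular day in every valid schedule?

Package can be day 1 (e.g. Test -> day 2; Sync -> day 5; Launch -> day 3; Draft -> day 4; Package -> day 1) or day 2 (e.g. Test=day 1, Package=day 2, Draft=day 4, Sync=day 5, Launch=day 3).

No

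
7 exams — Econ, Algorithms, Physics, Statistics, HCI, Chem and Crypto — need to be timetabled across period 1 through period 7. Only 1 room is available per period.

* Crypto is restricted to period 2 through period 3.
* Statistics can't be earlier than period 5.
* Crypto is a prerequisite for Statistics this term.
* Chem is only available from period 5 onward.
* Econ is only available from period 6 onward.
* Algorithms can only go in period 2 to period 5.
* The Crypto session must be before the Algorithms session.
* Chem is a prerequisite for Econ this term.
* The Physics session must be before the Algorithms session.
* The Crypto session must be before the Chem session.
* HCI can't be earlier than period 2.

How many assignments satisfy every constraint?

9

Splitting on Econ: it can be period 6 (3), period 7 (6). Listing each branch's schedules as (Algorithms, Physics, Statistics, HCI, Chem, Crypto) by period number:
Econ=period 6: (3,1,7,4,5,2) (4,1,7,2,5,3) (4,1,7,3,5,2) — 3.
Econ=period 7: (3,1,5,4,6,2) (3,1,6,4,5,2) (4,1,5,2,6,3) (4,1,5,3,6,2) (4,1,6,2,5,3) (4,1,6,3,5,2) — 6.
Summing: 3 + 6 = 9.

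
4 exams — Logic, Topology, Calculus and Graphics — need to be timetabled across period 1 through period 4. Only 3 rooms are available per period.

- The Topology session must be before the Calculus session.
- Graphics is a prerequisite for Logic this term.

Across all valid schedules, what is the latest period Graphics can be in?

period 3

Downstream work caps Graphics at period 3.
Graphics at period 3 is achievable: Calculus in period 2, Graphics in period 3, Topology in period 1, Logic in period 4.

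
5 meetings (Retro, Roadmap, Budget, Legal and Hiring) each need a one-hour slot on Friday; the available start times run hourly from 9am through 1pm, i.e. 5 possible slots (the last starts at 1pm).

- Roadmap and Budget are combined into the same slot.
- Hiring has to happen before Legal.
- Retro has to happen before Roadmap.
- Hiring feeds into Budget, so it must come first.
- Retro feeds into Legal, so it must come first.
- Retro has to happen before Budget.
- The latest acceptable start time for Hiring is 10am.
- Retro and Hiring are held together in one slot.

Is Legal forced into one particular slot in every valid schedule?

No

Legal can be 10am (e.g. Budget -> 10am; Roadmap -> 10am; Retro -> 9am; Legal -> 10am; Hiring -> 9am) or 11am (e.g. Retro -> 9am, Legal -> 11am, Hiring -> 9am, Roadmap -> 10am, Budget -> 10am).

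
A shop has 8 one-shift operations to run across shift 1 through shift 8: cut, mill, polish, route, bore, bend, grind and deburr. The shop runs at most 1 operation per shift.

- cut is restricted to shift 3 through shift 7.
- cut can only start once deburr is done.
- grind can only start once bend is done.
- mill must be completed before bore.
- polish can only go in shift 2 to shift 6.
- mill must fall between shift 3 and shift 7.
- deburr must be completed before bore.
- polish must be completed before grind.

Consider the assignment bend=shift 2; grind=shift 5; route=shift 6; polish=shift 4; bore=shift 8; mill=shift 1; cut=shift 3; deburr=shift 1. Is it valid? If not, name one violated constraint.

grind can only start once bend is done — holds.
polish must be completed before grind — holds.
mill must fall between shift 3 and shift 7 — violated.
deburr must be completed before bore — holds.
cut is restricted to shift 3 through shift 7 — holds.
cut can only start once deburr is done — holds.
mill must be completed before bore — holds.
polish can only go in shift 2 to shift 6 — holds.
The shop runs at most 1 operation per shift — violated.

No — it violates: mill must fall between shift 3 and shift 7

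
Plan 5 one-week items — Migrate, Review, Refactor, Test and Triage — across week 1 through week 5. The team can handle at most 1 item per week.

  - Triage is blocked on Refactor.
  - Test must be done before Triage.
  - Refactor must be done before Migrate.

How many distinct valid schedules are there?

Splitting on Migrate: it can be week 2 (3), week 3 (6), week 4 (8), week 5 (8). Listing each branch's schedules as (Review, Refactor, Test, Triage) by week number:
Migrate=week 2: (3,1,4,5) (4,1,3,5) (5,1,3,4) — 3.
Migrate=week 3: (1,2,4,5) (2,1,4,5) (4,1,2,5) (4,2,1,5) (5,1,2,4) (5,2,1,4) — 6.
Migrate=week 4: (1,2,3,5) (1,3,2,5) (2,1,3,5) (2,3,1,5) (3,1,2,5) (3,2,1,5) (5,1,2,3) (5,2,1,3) — 8.
Migrate=week 5: (1,2,3,4) (1,3,2,4) (2,1,3,4) (2,3,1,4) (3,1,2,4) (3,2,1,4) (4,1,2,3) (4,2,1,3) — 8.
Summing: 3 + 6 + 8 + 8 = 25.

25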